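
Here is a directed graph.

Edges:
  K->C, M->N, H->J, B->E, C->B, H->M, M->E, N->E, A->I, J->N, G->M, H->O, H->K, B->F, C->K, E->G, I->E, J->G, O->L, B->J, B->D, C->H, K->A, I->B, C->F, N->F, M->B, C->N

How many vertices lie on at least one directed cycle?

9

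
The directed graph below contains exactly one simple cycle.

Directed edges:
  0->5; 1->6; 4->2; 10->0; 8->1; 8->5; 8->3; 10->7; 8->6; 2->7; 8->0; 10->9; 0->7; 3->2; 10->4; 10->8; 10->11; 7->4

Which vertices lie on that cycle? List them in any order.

2, 4, 7

DFS with gray/black marking from 4:
4 gray
  2 gray
    7 gray
      7→4: 4 is gray → back edge
Back edge closes the cycle 4 → 2 → 7 → 4; its vertices are {2, 4, 7}.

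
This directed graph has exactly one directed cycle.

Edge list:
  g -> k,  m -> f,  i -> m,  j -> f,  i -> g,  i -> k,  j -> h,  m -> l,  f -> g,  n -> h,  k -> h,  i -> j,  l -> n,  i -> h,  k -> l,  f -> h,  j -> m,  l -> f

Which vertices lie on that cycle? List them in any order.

DFS with gray/black marking from k:
k gray
  h gray
  h black
  l gray
    n gray
      n→h: h black — skip
    n black
    f gray
      g gray
        g→k: k is gray → back edge
Back edge closes the cycle k → l → f → g → k; its vertices are {f, g, k, l}.

f, g, k, l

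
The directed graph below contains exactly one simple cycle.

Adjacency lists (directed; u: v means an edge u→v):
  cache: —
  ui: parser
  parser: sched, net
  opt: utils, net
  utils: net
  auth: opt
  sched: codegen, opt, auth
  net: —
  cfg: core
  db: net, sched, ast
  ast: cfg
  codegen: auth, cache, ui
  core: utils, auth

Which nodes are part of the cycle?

ui, sched, parser, codegen

DFS with gray/black marking from sched:
sched gray
  codegen gray
    auth gray
      opt gray
        utils gray
          net gray
          net black
        utils black
        opt→net: net black — skip
      opt black
    auth black
    cache gray
    cache black
    ui gray
      parser gray
        parser→sched: sched is gray → back edge
Back edge closes the cycle sched → codegen → ui → parser → sched; its vertices are {ui, sched, parser, codegen}.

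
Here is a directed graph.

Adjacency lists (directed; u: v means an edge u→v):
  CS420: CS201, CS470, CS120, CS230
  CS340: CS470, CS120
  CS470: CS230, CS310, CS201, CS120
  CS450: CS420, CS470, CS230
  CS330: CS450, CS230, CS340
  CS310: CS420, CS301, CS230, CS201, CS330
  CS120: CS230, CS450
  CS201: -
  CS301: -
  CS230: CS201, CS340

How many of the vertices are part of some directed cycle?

8

A vertex is on a directed cycle iff it belongs to a strongly connected component of size ≥ 2 (or has a self-loop).
The vertices on cycles are {CS120, CS230, CS310, CS330, CS340, CS420, CS450, CS470} — 8 in total.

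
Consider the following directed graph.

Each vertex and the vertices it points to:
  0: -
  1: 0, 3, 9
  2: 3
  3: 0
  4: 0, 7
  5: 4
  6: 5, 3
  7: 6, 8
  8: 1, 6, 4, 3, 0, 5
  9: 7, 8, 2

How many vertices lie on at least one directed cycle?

7

A vertex is on a directed cycle iff it belongs to a strongly connected component of size ≥ 2 (or has a self-loop).
The vertices on cycles are {1, 4, 5, 6, 7, 8, 9} — 7 in total.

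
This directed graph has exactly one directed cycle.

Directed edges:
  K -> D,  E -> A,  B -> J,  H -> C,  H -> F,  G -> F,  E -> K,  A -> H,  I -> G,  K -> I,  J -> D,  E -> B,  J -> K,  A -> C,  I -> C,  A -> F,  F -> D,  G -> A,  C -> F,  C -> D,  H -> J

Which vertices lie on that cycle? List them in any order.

A, G, H, I, J, K

DFS with gray/black marking from K:
K gray
  I gray
    G gray
      F gray
        D gray
        D black
      F black
      A gray
        A→F: F black — skip
        H gray
          H→F: F black — skip
          C gray
            C→F: F black — skip
            C→D: D black — skip
          C black
          J gray
            J→K: K is gray → back edge
Back edge closes the cycle K → I → G → A → H → J → K; its vertices are {A, G, H, I, J, K}.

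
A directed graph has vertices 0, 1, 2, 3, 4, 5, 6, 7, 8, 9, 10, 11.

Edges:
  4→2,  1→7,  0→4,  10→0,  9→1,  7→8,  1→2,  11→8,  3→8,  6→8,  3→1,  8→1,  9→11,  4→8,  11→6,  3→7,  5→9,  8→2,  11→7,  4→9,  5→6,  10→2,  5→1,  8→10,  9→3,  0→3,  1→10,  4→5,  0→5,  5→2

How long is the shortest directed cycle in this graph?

3

For each vertex v, BFS finds the shortest path from v back to v.
The shortest such closed walk is 8 → 1 → 7 → 8, length 3.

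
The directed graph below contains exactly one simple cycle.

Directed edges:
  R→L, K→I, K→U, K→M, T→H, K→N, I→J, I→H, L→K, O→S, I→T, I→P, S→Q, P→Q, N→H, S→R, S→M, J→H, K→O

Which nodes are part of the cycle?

DFS with gray/black marking from K:
K gray
  O gray
    S gray
      M gray
      M black
      Q gray
      Q black
      R gray
        L gray
          L→K: K is gray → back edge
Back edge closes the cycle K → O → S → R → L → K; its vertices are {K, L, O, R, S}.

K, L, O, R, S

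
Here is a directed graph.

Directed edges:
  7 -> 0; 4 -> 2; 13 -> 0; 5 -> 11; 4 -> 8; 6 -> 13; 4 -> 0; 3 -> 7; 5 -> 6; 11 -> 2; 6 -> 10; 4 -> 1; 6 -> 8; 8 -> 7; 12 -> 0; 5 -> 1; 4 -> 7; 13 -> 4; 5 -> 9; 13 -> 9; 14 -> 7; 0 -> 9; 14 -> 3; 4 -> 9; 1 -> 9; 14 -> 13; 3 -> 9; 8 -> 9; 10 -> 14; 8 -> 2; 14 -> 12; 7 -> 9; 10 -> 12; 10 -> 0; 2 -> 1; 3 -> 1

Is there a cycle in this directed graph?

DFS with white/gray/black marking, starting from 10:
10 gray
  12 gray
    0 gray
      9 gray
      9 black
    0 black
  12 black
  14 gray
    7 gray
      7→9: 9 black — skip
      7→0: 0 black — skip
    7 black
    3 gray
      1 gray
        1→9: 9 black — skip
      1 black
      3→9: 9 black — skip
      3→7: 7 black — skip
    3 black
    13 gray
      13→0: 0 black — skip
      4 gray
        4→1: 1 black — skip
        4→7: 7 black — skip
        8 gray
          8→7: 7 black — skip
          8→9: 9 black — skip
          2 gray
            2→1: 1 black — skip
          2 black
        8 black
        4→0: 0 black — skip
        4→9: 9 black — skip
        4→2: 2 black — skip
      4 black
      13→9: 9 black — skip
    13 black
    14→12: 12 black — skip
  14 black
  10→0: 0 black — skip
10 black
6 gray
  6→13: 13 black — skip
  6→10: 10 black — skip
  6→8: 8 black — skip
6 black
5 gray
  5→6: 6 black — skip
  5→9: 9 black — skip
  5→1: 1 black — skip
  11 gray
    11→2: 2 black — skip
  11 black
5 black
Every edge goes to a white or black vertex — no back edge, so the graph is acyclic.

No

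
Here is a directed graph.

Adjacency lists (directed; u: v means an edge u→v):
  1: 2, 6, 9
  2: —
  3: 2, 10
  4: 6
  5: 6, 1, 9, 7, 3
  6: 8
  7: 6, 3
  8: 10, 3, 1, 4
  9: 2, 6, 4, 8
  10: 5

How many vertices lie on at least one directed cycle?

9

A vertex is on a directed cycle iff it belongs to a strongly connected component of size ≥ 2 (or has a self-loop).
The vertices on cycles are {1, 3, 4, 5, 6, 7, 8, 9, 10} — 9 in total.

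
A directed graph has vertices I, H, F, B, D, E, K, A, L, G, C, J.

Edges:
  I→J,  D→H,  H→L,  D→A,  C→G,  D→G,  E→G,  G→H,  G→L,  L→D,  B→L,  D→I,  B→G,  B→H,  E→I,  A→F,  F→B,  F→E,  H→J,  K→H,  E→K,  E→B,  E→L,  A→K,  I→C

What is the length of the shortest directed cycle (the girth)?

3

For each vertex v, BFS finds the shortest path from v back to v.
The shortest such closed walk is D → H → L → D, length 3.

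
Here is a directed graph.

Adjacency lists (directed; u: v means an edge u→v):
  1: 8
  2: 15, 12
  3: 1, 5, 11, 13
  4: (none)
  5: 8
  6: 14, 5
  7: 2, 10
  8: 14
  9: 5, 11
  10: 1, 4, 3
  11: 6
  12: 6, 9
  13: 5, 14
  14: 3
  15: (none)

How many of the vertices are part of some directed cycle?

8

A vertex is on a directed cycle iff it belongs to a strongly connected component of size ≥ 2 (or has a self-loop).
The vertices on cycles are {1, 3, 5, 6, 8, 11, 13, 14} — 8 in total.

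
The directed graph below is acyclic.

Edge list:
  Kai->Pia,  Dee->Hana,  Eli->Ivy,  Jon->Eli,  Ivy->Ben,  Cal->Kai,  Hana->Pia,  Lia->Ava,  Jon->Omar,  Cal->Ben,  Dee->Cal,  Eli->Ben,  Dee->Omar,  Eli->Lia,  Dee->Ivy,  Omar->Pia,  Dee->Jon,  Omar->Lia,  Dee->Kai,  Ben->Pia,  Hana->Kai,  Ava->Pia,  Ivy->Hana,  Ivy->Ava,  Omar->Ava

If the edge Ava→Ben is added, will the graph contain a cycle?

No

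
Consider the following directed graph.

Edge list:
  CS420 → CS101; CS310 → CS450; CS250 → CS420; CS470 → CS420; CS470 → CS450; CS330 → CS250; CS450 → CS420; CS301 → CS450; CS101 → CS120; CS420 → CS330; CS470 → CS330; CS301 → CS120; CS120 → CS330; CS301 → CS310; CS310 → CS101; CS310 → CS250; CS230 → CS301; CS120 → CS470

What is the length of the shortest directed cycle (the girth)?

3

For each vertex v, BFS finds the shortest path from v back to v.
The shortest such closed walk is CS250 → CS420 → CS330 → CS250, length 3.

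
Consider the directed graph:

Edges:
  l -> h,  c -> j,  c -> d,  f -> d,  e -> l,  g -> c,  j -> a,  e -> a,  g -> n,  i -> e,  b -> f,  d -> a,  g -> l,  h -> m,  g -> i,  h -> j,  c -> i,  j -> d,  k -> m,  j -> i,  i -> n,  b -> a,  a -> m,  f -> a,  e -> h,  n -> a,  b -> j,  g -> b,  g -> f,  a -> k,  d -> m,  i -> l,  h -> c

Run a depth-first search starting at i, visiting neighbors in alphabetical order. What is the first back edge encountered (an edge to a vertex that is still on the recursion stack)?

c→i

DFS from i (visiting neighbors in alphabetical order); mark gray on enter, black on exit:
i gray
  e gray
    a gray
      k gray
        m gray
        m black
      k black
      a→m: m black — skip
    a black
    h gray
      c gray
        d gray
          d→a: a black — skip
          d→m: m black — skip
        d black
        c→i: i is gray → back edge
First back edge: c → i.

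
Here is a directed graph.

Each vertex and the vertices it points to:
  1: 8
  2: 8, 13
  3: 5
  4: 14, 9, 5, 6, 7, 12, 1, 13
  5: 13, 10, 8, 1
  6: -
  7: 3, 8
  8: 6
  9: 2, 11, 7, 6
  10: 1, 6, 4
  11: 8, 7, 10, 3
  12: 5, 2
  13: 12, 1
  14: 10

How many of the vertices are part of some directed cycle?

A vertex is on a directed cycle iff it belongs to a strongly connected component of size ≥ 2 (or has a self-loop).
The vertices on cycles are {2, 3, 4, 5, 7, 9, 10, 11, 12, 13, 14} — 11 in total.

11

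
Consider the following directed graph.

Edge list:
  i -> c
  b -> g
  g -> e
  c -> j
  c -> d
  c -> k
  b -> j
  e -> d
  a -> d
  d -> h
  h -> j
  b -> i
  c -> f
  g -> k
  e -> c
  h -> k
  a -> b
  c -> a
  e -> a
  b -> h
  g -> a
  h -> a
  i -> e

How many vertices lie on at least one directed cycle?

8

A vertex is on a directed cycle iff it belongs to a strongly connected component of size ≥ 2 (or has a self-loop).
The vertices on cycles are {a, b, c, d, e, g, h, i} — 8 in total.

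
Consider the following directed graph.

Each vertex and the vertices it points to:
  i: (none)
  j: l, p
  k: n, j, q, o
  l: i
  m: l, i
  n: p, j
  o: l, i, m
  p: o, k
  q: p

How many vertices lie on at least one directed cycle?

A vertex is on a directed cycle iff it belongs to a strongly connected component of size ≥ 2 (or has a self-loop).
The vertices on cycles are {j, k, n, p, q} — 5 in total.

5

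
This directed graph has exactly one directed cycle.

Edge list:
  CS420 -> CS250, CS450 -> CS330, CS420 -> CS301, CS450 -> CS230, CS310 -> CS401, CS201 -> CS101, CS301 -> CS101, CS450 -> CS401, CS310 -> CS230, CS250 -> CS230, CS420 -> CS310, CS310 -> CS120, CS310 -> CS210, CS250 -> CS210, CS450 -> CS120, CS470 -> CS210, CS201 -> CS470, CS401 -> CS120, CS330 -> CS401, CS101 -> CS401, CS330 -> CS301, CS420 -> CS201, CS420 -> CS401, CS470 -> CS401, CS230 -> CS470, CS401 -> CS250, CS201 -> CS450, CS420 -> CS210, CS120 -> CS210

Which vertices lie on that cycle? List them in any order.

DFS with gray/black marking from CS250:
CS250 gray
  CS210 gray
  CS210 black
  CS230 gray
    CS470 gray
      CS401 gray
        CS120 gray
          CS120→CS210: CS210 black — skip
        CS120 black
        CS401→CS250: CS250 is gray → back edge
Back edge closes the cycle CS250 → CS230 → CS470 → CS401 → CS250; its vertices are {CS230, CS250, CS401, CS470}.

CS230, CS250, CS401, CS470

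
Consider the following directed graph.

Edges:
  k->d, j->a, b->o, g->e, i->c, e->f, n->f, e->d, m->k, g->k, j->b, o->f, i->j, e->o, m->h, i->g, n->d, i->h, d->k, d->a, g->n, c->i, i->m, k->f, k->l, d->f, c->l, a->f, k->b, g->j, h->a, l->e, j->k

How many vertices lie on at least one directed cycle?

A vertex is on a directed cycle iff it belongs to a strongly connected component of size ≥ 2 (or has a self-loop).
The vertices on cycles are {c, d, e, i, k, l} — 6 in total.

6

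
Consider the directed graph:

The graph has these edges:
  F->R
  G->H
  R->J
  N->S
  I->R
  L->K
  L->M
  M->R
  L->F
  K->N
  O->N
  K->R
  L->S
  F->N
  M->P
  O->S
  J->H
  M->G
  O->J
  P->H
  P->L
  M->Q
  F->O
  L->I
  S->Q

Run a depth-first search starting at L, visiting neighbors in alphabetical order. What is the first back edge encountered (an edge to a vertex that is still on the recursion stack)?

P->L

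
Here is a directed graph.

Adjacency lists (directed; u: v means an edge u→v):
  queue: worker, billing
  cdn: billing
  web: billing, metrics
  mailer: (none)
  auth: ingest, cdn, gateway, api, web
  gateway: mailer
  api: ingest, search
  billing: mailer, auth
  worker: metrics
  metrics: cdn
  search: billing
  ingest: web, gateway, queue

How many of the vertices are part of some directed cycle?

A vertex is on a directed cycle iff it belongs to a strongly connected component of size ≥ 2 (or has a self-loop).
The vertices on cycles are {api, cdn, web, auth, queue, ingest, search, worker, billing, metrics} — 10 in total.

10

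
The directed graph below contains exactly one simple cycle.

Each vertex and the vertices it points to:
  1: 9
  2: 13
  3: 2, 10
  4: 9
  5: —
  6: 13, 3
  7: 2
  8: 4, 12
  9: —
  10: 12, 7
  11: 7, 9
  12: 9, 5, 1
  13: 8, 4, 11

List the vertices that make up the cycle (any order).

2, 7, 11, 13

DFS with gray/black marking from 13:
13 gray
  8 gray
    4 gray
      9 gray
      9 black
    4 black
    12 gray
      12→9: 9 black — skip
      5 gray
      5 black
      1 gray
        1→9: 9 black — skip
      1 black
    12 black
  8 black
  13→4: 4 black — skip
  11 gray
    7 gray
      2 gray
        2→13: 13 is gray → back edge
Back edge closes the cycle 13 → 11 → 7 → 2 → 13; its vertices are {2, 7, 11, 13}.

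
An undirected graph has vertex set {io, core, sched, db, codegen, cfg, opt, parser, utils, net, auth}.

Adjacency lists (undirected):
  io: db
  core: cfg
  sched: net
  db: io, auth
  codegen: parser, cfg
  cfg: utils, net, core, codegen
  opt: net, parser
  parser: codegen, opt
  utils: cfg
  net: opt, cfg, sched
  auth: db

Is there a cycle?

DFS, tracking each vertex's parent; an edge to a visited non-parent vertex closes a cycle.
Start from utils:
visit utils (parent –)
  visit cfg (parent utils)
    cfg–utils: parent, skip
    visit net (parent cfg)
      visit opt (parent net)
        opt–net: parent, skip
        visit parser (parent opt)
          visit codegen (parent parser)
            codegen–parser: parent, skip
            codegen–cfg: cfg visited and ≠ parent → cycle
Cycle: cfg – net – opt – parser – codegen – cfg.

Yes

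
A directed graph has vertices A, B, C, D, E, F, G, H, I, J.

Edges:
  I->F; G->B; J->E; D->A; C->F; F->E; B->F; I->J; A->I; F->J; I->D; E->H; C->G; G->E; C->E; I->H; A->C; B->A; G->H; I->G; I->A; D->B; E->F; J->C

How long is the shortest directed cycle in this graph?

For each vertex v, BFS finds the shortest path from v back to v.
The shortest such closed walk is I → A → I, length 2.

2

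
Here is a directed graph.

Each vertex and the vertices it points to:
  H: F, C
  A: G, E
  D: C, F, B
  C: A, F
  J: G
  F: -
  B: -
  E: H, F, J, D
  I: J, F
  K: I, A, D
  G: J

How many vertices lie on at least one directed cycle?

A vertex is on a directed cycle iff it belongs to a strongly connected component of size ≥ 2 (or has a self-loop).
The vertices on cycles are {A, C, D, E, G, H, J} — 7 in total.

7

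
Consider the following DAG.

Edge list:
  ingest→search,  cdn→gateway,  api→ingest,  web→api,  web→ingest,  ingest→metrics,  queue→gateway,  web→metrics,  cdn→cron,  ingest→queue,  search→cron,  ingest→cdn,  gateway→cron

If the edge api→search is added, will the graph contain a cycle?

Adding api→search creates a cycle iff search can already reach api.
Explore from search: no path reaches api. The graph stays acyclic.

No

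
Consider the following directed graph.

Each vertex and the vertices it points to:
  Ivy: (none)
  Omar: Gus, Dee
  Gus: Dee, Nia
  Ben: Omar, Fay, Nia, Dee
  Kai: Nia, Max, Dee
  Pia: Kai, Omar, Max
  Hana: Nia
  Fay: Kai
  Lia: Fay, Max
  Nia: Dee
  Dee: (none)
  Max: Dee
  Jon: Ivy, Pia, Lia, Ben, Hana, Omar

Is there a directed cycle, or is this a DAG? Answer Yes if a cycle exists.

DFS with white/gray/black marking, starting from Fay:
Fay gray
  Kai gray
    Nia gray
      Dee gray
      Dee black
    Nia black
    Max gray
      Max→Dee: Dee black — skip
    Max black
    Kai→Dee: Dee black — skip
  Kai black
Fay black
Ivy gray
Ivy black
Omar gray
  Gus gray
    Gus→Dee: Dee black — skip
    Gus→Nia: Nia black — skip
  Gus black
  Omar→Dee: Dee black — skip
Omar black
Ben gray
  Ben→Omar: Omar black — skip
  Ben→Fay: Fay black — skip
  Ben→Nia: Nia black — skip
  Ben→Dee: Dee black — skip
Ben black
Pia gray
  Pia→Kai: Kai black — skip
  Pia→Omar: Omar black — skip
  Pia→Max: Max black — skip
Pia black
Hana gray
  Hana→Nia: Nia black — skip
Hana black
Lia gray
  Lia→Fay: Fay black — skip
  Lia→Max: Max black — skip
Lia black
Jon gray
  Jon→Ivy: Ivy black — skip
  Jon→Pia: Pia black — skip
  Jon→Lia: Lia black — skip
  Jon→Ben: Ben black — skip
  Jon→Hana: Hana black — skip
  Jon→Omar: Omar black — skip
Jon black
Every edge goes to a white or black vertex — no back edge, so the graph is acyclic.

No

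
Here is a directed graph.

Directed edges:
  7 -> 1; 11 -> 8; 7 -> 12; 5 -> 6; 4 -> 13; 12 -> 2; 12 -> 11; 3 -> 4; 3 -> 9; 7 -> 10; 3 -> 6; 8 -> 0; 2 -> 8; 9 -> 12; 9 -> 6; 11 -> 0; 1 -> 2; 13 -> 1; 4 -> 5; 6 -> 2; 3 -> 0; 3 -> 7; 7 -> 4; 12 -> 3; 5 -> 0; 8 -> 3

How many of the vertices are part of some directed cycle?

A vertex is on a directed cycle iff it belongs to a strongly connected component of size ≥ 2 (or has a self-loop).
The vertices on cycles are {1, 2, 3, 4, 5, 6, 7, 8, 9, 11, 12, 13} — 12 in total.

12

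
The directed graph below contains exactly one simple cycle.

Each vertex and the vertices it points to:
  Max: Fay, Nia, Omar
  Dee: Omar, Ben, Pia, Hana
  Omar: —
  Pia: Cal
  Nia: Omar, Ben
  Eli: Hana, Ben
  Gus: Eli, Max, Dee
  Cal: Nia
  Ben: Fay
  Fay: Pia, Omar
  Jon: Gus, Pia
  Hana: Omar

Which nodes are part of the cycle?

Ben, Cal, Fay, Nia, Pia

DFS with gray/black marking from Fay:
Fay gray
  Pia gray
    Cal gray
      Nia gray
        Omar gray
        Omar black
        Ben gray
          Ben→Fay: Fay is gray → back edge
Back edge closes the cycle Fay → Pia → Cal → Nia → Ben → Fay; its vertices are {Ben, Cal, Fay, Nia, Pia}.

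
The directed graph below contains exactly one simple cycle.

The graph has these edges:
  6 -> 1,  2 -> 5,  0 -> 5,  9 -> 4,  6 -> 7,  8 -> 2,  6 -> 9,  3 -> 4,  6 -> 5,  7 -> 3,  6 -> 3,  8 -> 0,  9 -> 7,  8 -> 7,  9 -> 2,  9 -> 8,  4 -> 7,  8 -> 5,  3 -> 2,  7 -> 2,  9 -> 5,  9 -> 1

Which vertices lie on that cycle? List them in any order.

DFS with gray/black marking from 4:
4 gray
  7 gray
    2 gray
      5 gray
      5 black
    2 black
    3 gray
      3→4: 4 is gray → back edge
Back edge closes the cycle 4 → 7 → 3 → 4; its vertices are {3, 4, 7}.

3, 4, 7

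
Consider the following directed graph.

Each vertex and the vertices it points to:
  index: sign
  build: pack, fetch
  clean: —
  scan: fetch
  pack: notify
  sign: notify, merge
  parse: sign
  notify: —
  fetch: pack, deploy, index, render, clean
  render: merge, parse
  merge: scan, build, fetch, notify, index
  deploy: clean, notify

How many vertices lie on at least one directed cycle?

8

A vertex is on a directed cycle iff it belongs to a strongly connected component of size ≥ 2 (or has a self-loop).
The vertices on cycles are {scan, sign, build, fetch, index, merge, parse, render} — 8 in total.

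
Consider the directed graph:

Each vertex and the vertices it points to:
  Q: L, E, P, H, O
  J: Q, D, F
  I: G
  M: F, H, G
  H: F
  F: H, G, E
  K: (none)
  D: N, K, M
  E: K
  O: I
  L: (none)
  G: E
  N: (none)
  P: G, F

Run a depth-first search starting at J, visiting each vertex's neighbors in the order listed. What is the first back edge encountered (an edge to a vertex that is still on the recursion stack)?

H->F

DFS from J (visiting each vertex's neighbors in the order listed); mark gray on enter, black on exit:
J gray
  Q gray
    L gray
    L black
    E gray
      K gray
      K black
    E black
    P gray
      G gray
        G→E: E black — skip
      G black
      F gray
        H gray
          H→F: F is gray → back edge
First back edge: H → F.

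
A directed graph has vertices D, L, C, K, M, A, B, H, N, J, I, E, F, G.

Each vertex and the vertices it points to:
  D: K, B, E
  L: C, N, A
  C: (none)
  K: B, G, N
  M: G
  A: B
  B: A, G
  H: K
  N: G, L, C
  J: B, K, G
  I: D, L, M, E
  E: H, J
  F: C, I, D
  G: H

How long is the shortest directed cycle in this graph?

For each vertex v, BFS finds the shortest path from v back to v.
The shortest such closed walk is L → N → L, length 2.

2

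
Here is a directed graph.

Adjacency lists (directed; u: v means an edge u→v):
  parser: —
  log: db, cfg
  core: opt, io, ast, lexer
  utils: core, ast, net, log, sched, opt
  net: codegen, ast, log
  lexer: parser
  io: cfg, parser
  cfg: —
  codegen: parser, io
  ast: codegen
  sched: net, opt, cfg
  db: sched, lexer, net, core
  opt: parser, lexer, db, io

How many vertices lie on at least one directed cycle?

A vertex is on a directed cycle iff it belongs to a strongly connected component of size ≥ 2 (or has a self-loop).
The vertices on cycles are {db, log, net, opt, core, sched} — 6 in total.

6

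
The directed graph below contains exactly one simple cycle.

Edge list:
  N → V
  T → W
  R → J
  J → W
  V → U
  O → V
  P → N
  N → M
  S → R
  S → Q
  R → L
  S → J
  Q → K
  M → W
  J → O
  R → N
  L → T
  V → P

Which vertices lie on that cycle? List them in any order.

DFS with gray/black marking from N:
N gray
  V gray
    P gray
      P→N: N is gray → back edge
Back edge closes the cycle N → V → P → N; its vertices are {N, P, V}.

N, P, V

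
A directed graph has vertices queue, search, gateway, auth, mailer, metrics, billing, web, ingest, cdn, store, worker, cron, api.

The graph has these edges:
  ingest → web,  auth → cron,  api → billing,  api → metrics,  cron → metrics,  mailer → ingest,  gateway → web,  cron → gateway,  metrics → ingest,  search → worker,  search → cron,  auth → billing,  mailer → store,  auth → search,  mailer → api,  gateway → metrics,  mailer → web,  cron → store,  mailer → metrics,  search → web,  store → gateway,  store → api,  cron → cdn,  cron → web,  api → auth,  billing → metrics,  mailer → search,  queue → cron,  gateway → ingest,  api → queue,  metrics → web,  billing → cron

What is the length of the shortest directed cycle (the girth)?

4

For each vertex v, BFS finds the shortest path from v back to v.
The shortest such closed walk is api → billing → cron → store → api, length 4.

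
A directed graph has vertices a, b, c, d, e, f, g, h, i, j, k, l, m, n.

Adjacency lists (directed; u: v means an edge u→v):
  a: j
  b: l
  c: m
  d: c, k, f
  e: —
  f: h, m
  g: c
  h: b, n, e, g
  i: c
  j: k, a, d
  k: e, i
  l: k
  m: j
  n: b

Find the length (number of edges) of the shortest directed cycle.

For each vertex v, BFS finds the shortest path from v back to v.
The shortest such closed walk is j → a → j, length 2.

2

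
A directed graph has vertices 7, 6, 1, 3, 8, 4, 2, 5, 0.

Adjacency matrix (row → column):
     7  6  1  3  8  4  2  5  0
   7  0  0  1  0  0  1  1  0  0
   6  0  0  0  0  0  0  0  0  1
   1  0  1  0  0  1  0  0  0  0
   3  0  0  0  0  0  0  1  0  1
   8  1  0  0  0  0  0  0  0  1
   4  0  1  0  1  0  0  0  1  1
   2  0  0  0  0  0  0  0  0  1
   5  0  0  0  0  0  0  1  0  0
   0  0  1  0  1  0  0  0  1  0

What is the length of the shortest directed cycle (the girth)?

2

For each vertex v, BFS finds the shortest path from v back to v.
The shortest such closed walk is 3 → 0 → 3, length 2.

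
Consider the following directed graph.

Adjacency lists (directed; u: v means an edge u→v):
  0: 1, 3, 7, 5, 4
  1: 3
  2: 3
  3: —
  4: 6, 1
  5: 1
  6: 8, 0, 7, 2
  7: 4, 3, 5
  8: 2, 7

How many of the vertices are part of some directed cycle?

5

A vertex is on a directed cycle iff it belongs to a strongly connected component of size ≥ 2 (or has a self-loop).
The vertices on cycles are {0, 4, 6, 7, 8} — 5 in total.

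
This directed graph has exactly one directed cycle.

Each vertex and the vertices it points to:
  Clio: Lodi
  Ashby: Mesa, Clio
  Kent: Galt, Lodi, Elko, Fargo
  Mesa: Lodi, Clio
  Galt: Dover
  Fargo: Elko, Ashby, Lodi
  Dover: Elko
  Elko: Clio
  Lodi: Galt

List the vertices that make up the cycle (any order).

DFS with gray/black marking from Galt:
Galt gray
  Dover gray
    Elko gray
      Clio gray
        Lodi gray
          Lodi→Galt: Galt is gray → back edge
Back edge closes the cycle Galt → Dover → Elko → Clio → Lodi → Galt; its vertices are {Clio, Elko, Galt, Lodi, Dover}.

Clio, Elko, Galt, Lodi, Dover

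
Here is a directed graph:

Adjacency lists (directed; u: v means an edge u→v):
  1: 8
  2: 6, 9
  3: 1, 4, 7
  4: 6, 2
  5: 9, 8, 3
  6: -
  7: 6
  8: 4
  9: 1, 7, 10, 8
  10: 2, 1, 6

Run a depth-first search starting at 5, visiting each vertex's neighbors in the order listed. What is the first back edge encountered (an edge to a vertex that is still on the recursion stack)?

DFS from 5 (visiting each vertex's neighbors in the order listed); mark gray on enter, black on exit:
5 gray
  9 gray
    1 gray
      8 gray
        4 gray
          6 gray
          6 black
          2 gray
            2→6: 6 black — skip
            2→9: 9 is gray → back edge
First back edge: 2 → 9.

2->9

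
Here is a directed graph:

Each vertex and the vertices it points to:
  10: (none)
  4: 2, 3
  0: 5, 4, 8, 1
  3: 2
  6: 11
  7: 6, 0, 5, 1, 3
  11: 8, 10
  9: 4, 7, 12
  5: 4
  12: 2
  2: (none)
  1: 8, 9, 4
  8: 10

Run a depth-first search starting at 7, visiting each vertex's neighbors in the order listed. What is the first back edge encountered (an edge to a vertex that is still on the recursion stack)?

DFS from 7 (visiting each vertex's neighbors in the order listed); mark gray on enter, black on exit:
7 gray
  6 gray
    11 gray
      8 gray
        10 gray
        10 black
      8 black
      11→10: 10 black — skip
    11 black
  6 black
  0 gray
    5 gray
      4 gray
        2 gray
        2 black
        3 gray
          3→2: 2 black — skip
        3 black
      4 black
    5 black
    0→4: 4 black — skip
    0→8: 8 black — skip
    1 gray
      1→8: 8 black — skip
      9 gray
        9→4: 4 black — skip
        9→7: 7 is gray → back edge
First back edge: 9 → 7.

9→7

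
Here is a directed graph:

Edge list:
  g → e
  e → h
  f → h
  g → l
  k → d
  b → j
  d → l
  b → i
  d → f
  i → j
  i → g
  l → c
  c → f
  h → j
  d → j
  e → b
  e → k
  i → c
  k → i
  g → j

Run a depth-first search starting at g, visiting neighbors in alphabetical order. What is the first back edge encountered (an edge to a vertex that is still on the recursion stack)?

DFS from g (visiting neighbors in alphabetical order); mark gray on enter, black on exit:
g gray
  e gray
    b gray
      i gray
        c gray
          f gray
            h gray
              j gray
              j black
            h black
          f black
        c black
        i→g: g is gray → back edge
First back edge: i → g.

i->g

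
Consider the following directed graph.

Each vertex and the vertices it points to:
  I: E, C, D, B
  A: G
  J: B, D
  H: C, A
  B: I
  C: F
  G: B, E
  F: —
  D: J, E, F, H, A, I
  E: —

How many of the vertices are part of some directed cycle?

A vertex is on a directed cycle iff it belongs to a strongly connected component of size ≥ 2 (or has a self-loop).
The vertices on cycles are {A, B, D, G, H, I, J} — 7 in total.

7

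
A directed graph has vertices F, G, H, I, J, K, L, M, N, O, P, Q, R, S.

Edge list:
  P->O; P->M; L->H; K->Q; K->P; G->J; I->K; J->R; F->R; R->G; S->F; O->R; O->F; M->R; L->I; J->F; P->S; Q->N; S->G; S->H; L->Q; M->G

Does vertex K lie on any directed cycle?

No

K lies on a cycle iff there is a path from K back to itself.
Exploring from K, it never reaches itself; equivalently, its strongly connected component is a singleton.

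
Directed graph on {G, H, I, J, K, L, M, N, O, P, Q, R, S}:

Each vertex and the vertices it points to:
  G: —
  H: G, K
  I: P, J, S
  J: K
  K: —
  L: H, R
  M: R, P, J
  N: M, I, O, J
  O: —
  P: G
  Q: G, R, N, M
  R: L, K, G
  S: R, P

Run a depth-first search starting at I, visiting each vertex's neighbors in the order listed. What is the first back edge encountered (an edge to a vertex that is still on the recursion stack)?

L->R

DFS from I (visiting each vertex's neighbors in the order listed); mark gray on enter, black on exit:
I gray
  P gray
    G gray
    G black
  P black
  J gray
    K gray
    K black
  J black
  S gray
    R gray
      L gray
        H gray
          H→G: G black — skip
          H→K: K black — skip
        H black
        L→R: R is gray → back edge
First back edge: L → R.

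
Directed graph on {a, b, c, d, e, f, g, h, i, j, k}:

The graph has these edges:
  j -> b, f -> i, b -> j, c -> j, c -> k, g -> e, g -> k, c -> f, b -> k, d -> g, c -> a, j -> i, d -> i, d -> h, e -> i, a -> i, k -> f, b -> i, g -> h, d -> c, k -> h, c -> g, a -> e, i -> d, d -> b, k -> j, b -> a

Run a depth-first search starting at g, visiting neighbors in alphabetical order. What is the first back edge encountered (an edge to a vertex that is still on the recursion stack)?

DFS from g (visiting neighbors in alphabetical order); mark gray on enter, black on exit:
g gray
  e gray
    i gray
      d gray
        b gray
          a gray
            a→e: e is gray → back edge
First back edge: a → e.

a->e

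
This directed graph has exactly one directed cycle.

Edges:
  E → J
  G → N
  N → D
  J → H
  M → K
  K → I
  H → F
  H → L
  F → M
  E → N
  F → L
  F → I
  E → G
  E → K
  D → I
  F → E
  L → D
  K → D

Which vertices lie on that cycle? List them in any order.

E, F, H, J

DFS with gray/black marking from E:
E gray
  N gray
    D gray
      I gray
      I black
    D black
  N black
  J gray
    H gray
      F gray
        L gray
          L→D: D black — skip
        L black
        M gray
          K gray
            K→I: I black — skip
            K→D: D black — skip
          K black
        M black
        F→E: E is gray → back edge
Back edge closes the cycle E → J → H → F → E; its vertices are {E, F, H, J}.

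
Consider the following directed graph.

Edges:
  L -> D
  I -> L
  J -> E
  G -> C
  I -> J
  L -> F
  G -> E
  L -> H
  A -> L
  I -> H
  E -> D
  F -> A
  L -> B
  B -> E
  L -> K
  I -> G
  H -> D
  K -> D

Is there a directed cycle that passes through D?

No

D lies on a cycle iff there is a path from D back to itself.
Exploring from D, it never reaches itself; equivalently, its strongly connected component is a singleton.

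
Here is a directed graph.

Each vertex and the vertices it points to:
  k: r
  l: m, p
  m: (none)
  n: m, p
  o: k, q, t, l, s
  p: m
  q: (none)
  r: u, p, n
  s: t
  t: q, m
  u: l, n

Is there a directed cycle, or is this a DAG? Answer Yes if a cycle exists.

No

DFS with white/gray/black marking, starting from n:
n gray
  m gray
  m black
  p gray
    p→m: m black — skip
  p black
n black
k gray
  r gray
    u gray
      l gray
        l→m: m black — skip
        l→p: p black — skip
      l black
      u→n: n black — skip
    u black
    r→p: p black — skip
    r→n: n black — skip
  r black
k black
o gray
  o→k: k black — skip
  q gray
  q black
  t gray
    t→q: q black — skip
    t→m: m black — skip
  t black
  o→l: l black — skip
  s gray
    s→t: t black — skip
  s black
o black
Every edge goes to a white or black vertex — no back edge, so the graph is acyclic.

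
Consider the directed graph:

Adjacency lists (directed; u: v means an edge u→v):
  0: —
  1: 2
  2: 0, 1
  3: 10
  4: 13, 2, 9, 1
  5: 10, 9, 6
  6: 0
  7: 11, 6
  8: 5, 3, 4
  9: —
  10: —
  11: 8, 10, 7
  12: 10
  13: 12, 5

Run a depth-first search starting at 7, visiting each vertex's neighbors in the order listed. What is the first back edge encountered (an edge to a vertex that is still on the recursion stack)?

DFS from 7 (visiting each vertex's neighbors in the order listed); mark gray on enter, black on exit:
7 gray
  11 gray
    8 gray
      5 gray
        10 gray
        10 black
        9 gray
        9 black
        6 gray
          0 gray
          0 black
        6 black
      5 black
      3 gray
        3→10: 10 black — skip
      3 black
      4 gray
        13 gray
          12 gray
            12→10: 10 black — skip
          12 black
          13→5: 5 black — skip
        13 black
        2 gray
          2→0: 0 black — skip
          1 gray
            1→2: 2 is gray → back edge
First back edge: 1 → 2.

1->2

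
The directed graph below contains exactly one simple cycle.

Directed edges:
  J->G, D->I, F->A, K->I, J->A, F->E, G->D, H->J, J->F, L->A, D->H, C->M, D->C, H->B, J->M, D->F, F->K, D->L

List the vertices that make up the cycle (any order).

DFS with gray/black marking from J:
J gray
  G gray
    D gray
      I gray
      I black
      F gray
        E gray
        E black
        A gray
        A black
        K gray
          K→I: I black — skip
        K black
      F black
      C gray
        M gray
        M black
      C black
      L gray
        L→A: A black — skip
      L black
      H gray
        B gray
        B black
        H→J: J is gray → back edge
Back edge closes the cycle J → G → D → H → J; its vertices are {D, G, H, J}.

D, G, H, J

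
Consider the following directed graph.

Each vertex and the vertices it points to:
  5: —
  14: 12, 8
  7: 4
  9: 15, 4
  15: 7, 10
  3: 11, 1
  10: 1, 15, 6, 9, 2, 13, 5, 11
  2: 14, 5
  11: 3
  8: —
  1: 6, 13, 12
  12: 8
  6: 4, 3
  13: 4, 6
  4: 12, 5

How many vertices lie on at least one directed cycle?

8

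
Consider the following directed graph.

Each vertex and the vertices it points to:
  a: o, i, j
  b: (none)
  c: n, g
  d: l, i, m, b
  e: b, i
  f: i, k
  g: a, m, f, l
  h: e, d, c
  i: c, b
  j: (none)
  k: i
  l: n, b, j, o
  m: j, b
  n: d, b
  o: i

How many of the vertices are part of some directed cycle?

A vertex is on a directed cycle iff it belongs to a strongly connected component of size ≥ 2 (or has a self-loop).
The vertices on cycles are {a, c, d, f, g, i, k, l, n, o} — 10 in total.

10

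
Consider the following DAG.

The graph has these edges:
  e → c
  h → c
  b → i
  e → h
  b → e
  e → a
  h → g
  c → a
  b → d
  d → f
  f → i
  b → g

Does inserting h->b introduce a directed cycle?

Yes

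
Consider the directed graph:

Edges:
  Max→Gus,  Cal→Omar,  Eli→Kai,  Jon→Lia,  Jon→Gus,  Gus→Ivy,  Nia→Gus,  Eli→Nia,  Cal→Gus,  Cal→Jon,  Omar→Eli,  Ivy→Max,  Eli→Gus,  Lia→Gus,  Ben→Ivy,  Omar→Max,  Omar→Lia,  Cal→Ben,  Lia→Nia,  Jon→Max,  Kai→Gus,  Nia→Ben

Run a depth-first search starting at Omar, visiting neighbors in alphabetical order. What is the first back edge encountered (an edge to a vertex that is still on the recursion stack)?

DFS from Omar (visiting neighbors in alphabetical order); mark gray on enter, black on exit:
Omar gray
  Eli gray
    Gus gray
      Ivy gray
        Max gray
          Max→Gus: Gus is gray → back edge
First back edge: Max → Gus.

Max→Gus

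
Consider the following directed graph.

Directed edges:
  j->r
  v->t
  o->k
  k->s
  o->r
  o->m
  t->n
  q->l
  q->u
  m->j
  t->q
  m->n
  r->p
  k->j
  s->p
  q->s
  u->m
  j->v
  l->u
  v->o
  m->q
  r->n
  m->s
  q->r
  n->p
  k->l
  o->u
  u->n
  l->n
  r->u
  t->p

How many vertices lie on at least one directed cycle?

10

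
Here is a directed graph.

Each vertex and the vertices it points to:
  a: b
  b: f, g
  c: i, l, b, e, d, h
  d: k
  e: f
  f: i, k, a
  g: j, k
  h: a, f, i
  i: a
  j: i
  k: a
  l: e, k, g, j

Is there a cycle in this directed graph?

Yes

DFS with white/gray/black marking, starting from b:
b gray
  f gray
    i gray
      a gray
        a→b: b is gray → back edge
Back edge found, so a cycle exists: b → f → i → a → b.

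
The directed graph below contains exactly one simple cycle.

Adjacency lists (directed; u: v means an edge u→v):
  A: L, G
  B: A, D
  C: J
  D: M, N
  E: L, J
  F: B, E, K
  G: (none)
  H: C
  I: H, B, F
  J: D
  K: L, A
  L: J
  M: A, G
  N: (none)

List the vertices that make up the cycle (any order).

DFS with gray/black marking from D:
D gray
  M gray
    A gray
      L gray
        J gray
          J→D: D is gray → back edge
Back edge closes the cycle D → M → A → L → J → D; its vertices are {A, D, J, L, M}.

A, D, J, L, M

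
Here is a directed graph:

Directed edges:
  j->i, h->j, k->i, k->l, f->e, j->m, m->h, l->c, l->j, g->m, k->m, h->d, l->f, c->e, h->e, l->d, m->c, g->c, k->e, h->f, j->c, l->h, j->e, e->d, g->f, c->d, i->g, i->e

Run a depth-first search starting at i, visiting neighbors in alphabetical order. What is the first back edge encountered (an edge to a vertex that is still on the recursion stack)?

j→i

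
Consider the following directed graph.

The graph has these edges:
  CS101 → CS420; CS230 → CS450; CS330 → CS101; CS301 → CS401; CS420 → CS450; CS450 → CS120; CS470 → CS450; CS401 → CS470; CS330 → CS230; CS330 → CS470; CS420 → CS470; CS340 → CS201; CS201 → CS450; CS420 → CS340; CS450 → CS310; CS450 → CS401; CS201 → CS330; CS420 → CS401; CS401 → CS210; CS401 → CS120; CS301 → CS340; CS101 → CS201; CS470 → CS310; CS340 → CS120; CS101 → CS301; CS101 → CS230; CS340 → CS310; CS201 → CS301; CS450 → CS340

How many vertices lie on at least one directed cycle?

A vertex is on a directed cycle iff it belongs to a strongly connected component of size ≥ 2 (or has a self-loop).
The vertices on cycles are {CS101, CS201, CS230, CS301, CS330, CS340, CS401, CS420, CS450, CS470} — 10 in total.

10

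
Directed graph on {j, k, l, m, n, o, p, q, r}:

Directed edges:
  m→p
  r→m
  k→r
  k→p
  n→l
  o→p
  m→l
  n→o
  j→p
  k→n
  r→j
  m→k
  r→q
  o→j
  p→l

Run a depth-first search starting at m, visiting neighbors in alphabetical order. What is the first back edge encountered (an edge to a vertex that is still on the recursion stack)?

DFS from m (visiting neighbors in alphabetical order); mark gray on enter, black on exit:
m gray
  k gray
    n gray
      l gray
      l black
      o gray
        j gray
          p gray
            p→l: l black — skip
          p black
        j black
        o→p: p black — skip
      o black
    n black
    k→p: p black — skip
    r gray
      r→j: j black — skip
      r→m: m is gray → back edge
First back edge: r → m.

r→m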